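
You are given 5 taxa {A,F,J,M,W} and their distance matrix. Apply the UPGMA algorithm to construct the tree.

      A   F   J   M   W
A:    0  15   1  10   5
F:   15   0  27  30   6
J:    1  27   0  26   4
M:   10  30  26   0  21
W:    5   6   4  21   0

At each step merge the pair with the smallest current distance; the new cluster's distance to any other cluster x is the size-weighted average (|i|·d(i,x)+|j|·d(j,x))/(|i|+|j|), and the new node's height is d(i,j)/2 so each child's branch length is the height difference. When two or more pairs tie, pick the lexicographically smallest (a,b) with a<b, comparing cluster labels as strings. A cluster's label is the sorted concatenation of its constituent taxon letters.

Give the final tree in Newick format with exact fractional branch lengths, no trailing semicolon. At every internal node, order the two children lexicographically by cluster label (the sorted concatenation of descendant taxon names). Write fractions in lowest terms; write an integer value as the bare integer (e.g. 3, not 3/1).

step 1: merge (A,J) at d=1; branch lengths A→1/2, J→1/2; new cluster AJ
  updated: d(AJ,F)=21, d(AJ,M)=18, d(AJ,W)=9/2
step 2: merge (AJ,W) at d=9/2; branch lengths AJ→7/4, W→9/4; new cluster AJW
  updated: d(AJW,F)=16, d(AJW,M)=19
step 3: merge (AJW,F) at d=16; branch lengths AJW→23/4, F→8; new cluster AFJW
  updated: d(AFJW,M)=87/4
step 4: merge (AFJW,M) at d=87/4; branch lengths AFJW→23/8, M→87/8; new cluster AFJMW
final tree: ((((A:1/2,J:1/2):7/4,W:9/4):23/4,F:8):23/8,M:87/8)
total length: 65/2

((((A:1/2,J:1/2):7/4,W:9/4):23/4,F:8):23/8,M:87/8)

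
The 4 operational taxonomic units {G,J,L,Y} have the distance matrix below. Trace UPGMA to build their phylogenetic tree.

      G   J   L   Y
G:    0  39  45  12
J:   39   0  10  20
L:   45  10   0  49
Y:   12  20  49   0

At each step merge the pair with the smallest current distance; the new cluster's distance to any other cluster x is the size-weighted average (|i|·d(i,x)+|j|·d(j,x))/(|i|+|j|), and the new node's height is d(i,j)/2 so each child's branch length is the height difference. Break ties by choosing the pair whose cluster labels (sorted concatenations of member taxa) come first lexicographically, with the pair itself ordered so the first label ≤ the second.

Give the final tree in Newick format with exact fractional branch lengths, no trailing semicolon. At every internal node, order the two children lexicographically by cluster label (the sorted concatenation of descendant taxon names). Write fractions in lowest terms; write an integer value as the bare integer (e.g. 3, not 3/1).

((G:6,Y:6):105/8,(J:5,L:5):113/8)

step 1: merge (J,L) at d=10; branch lengths J→5, L→5; new cluster JL
  updated: d(G,JL)=42, d(JL,Y)=69/2
step 2: merge (G,Y) at d=12; branch lengths G→6, Y→6; new cluster GY
  updated: d(GY,JL)=153/4
step 3: merge (GY,JL) at d=153/4; branch lengths GY→105/8, JL→113/8; new cluster GJLY
final tree: ((G:6,Y:6):105/8,(J:5,L:5):113/8)
total length: 197/4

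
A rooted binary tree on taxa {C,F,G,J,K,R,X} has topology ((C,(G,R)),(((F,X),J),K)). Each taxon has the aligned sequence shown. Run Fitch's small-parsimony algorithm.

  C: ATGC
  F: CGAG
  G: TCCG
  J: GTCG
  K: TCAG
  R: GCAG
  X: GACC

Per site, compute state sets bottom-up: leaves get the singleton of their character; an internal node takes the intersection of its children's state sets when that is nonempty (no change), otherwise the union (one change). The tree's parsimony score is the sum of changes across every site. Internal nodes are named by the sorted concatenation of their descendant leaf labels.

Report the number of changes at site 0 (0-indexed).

GR@0: {T} ∪ {G} = {G,T} (union, +1)
CGR@0: {A} ∪ {G,T} = {A,G,T} (union, +1)
FX@0: {C} ∪ {G} = {C,G} (union, +1)
FJX@0: {C,G} ∩ {G} = {G} (intersection, +0)
FJKX@0: {G} ∪ {T} = {G,T} (union, +1)
CFGJKRX@0: {A,G,T} ∩ {G,T} = {G,T} (intersection, +0)
GR@1: {C} ∩ {C} = {C} (intersection, +0)
CGR@1: {T} ∪ {C} = {C,T} (union, +1)
FX@1: {G} ∪ {A} = {A,G} (union, +1)
FJX@1: {A,G} ∪ {T} = {A,G,T} (union, +1)
FJKX@1: {A,G,T} ∪ {C} = {A,C,G,T} (union, +1)
CFGJKRX@1: {C,T} ∩ {A,C,G,T} = {C,T} (intersection, +0)
GR@2: {C} ∪ {A} = {A,C} (union, +1)
CGR@2: {G} ∪ {A,C} = {A,C,G} (union, +1)
FX@2: {A} ∪ {C} = {A,C} (union, +1)
FJX@2: {A,C} ∩ {C} = {C} (intersection, +0)
FJKX@2: {C} ∪ {A} = {A,C} (union, +1)
CFGJKRX@2: {A,C,G} ∩ {A,C} = {A,C} (intersection, +0)
GR@3: {G} ∩ {G} = {G} (intersection, +0)
CGR@3: {C} ∪ {G} = {C,G} (union, +1)
FX@3: {G} ∪ {C} = {C,G} (union, +1)
FJX@3: {C,G} ∩ {G} = {G} (intersection, +0)
FJKX@3: {G} ∩ {G} = {G} (intersection, +0)
CFGJKRX@3: {C,G} ∩ {G} = {G} (intersection, +0)
per-site changes: [4, 4, 4, 2]; total = 14

4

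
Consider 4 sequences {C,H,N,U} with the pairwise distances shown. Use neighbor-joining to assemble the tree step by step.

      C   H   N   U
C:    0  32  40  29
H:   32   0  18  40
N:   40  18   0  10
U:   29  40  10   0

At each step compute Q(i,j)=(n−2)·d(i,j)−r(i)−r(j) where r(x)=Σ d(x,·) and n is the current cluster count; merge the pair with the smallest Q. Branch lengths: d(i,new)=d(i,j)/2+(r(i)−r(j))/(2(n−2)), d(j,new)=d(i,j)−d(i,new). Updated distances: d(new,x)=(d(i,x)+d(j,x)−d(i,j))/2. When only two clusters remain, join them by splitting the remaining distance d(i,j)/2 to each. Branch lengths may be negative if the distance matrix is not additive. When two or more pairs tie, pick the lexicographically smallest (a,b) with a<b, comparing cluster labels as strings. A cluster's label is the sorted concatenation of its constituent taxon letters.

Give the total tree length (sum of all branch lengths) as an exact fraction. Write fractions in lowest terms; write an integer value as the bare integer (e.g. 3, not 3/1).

211/4

iteration 1: select C,H (d=32, Q=-127); attach at lengths (75/4, 53/4); label the merged cluster CH
  updated: d(CH,N)=13, d(CH,U)=37/2
iteration 2: select CH,N (d=13, Q=-83/2); attach at lengths (43/4, 9/4); label the merged cluster CHN
  updated: d(CHN,U)=31/4
iteration 3: select CHN,U (d=31/4); attach at lengths (31/8, 31/8); label the merged cluster CHNU
final tree: (((C:75/4,H:53/4):43/4,N:9/4):31/8,U:31/8)
total length: 211/4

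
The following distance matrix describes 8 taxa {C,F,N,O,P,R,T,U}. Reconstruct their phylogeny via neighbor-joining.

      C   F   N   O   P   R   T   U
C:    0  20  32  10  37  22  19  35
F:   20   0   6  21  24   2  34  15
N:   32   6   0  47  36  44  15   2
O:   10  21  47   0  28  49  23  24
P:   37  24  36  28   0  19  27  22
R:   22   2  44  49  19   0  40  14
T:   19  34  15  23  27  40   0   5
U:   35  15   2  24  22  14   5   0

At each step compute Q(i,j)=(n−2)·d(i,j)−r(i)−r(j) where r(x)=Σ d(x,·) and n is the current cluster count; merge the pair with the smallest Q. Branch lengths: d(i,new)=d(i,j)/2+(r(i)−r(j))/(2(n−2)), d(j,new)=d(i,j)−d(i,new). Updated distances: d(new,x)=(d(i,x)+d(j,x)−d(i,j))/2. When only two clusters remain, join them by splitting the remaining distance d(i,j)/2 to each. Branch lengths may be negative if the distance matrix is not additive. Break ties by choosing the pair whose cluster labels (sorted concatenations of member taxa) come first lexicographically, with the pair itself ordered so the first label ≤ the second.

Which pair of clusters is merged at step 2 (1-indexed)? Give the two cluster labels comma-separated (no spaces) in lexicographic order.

step 1: merge (C,O) at d=10, Q=-317; branch lengths C→11/4, O→29/4; new cluster CO
  updated: d(CO,F)=31/2, d(CO,N)=69/2, d(CO,P)=55/2, d(CO,R)=61/2, d(CO,T)=16, d(CO,U)=49/2
step 2: merge (F,R) at d=2, Q=-236; branch lengths F→-43/10, R→63/10; new cluster FR
  updated: d(CO,FR)=22, d(FR,N)=24, d(FR,P)=41/2, d(FR,T)=36, d(FR,U)=27/2
step 3: merge (N,U) at d=2, Q=-341/2; branch lengths N→105/16, U→-73/16; new cluster NU
  updated: d(CO,NU)=57/2, d(FR,NU)=71/4, d(NU,P)=28, d(NU,T)=9
step 4: merge (NU,T) at d=9, Q=-577/4; branch lengths NU→89/24, T→127/24; new cluster NTU
  updated: d(CO,NTU)=71/4, d(FR,NTU)=179/8, d(NTU,P)=23
step 5: merge (CO,NTU) at d=71/4, Q=-759/8; branch lengths CO→317/32, NTU→251/32; new cluster CNOTU
  updated: d(CNOTU,FR)=213/16, d(CNOTU,P)=131/8
step 6: merge (CNOTU,FR) at d=213/16, Q=-803/16; branch lengths CNOTU→147/32, FR→279/32; new cluster CFNORTU
  updated: d(CFNORTU,P)=377/32
step 7: merge (CFNORTU,P) at d=377/32; branch lengths CFNORTU→377/64, P→377/64; new cluster CFNOPRTU
final tree: ((((C:11/4,O:29/4):317/32,((N:105/16,U:-73/16):89/24,T:127/24):251/32):147/32,(F:-43/10,R:63/10):279/32):377/64,P:377/64)
total length: 2107/32

F,R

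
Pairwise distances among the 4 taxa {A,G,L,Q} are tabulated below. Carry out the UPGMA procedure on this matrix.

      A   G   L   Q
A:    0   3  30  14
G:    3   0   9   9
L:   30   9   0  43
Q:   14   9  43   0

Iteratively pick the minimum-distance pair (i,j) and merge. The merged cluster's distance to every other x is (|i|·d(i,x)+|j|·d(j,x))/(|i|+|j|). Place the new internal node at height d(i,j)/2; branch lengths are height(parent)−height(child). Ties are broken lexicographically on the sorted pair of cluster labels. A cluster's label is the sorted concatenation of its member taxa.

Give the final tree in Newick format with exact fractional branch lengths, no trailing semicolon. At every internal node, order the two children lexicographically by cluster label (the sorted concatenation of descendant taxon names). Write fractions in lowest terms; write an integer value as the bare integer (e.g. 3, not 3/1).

(((A:3/2,G:3/2):17/4,Q:23/4):95/12,L:41/3)

step 1: merge (A,G) at d=3; branch lengths A→3/2, G→3/2; new cluster AG
  updated: d(AG,L)=39/2, d(AG,Q)=23/2
step 2: merge (AG,Q) at d=23/2; branch lengths AG→17/4, Q→23/4; new cluster AGQ
  updated: d(AGQ,L)=82/3
step 3: merge (AGQ,L) at d=82/3; branch lengths AGQ→95/12, L→41/3; new cluster AGLQ
final tree: (((A:3/2,G:3/2):17/4,Q:23/4):95/12,L:41/3)
total length: 415/12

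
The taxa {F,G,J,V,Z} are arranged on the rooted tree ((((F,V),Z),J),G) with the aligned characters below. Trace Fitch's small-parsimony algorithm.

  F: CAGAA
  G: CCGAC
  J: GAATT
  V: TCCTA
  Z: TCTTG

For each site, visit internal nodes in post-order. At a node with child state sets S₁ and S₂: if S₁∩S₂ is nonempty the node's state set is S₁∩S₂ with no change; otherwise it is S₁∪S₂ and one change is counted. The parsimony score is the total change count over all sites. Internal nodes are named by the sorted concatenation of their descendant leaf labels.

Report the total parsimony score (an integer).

13

[col 0] FV: children F:{C}, V:{T} ∪→ {C,T}; cost 1
[col 0] FVZ: children FV:{C,T}, Z:{T} ∩→ {T}; cost 0
[col 0] FJVZ: children FVZ:{T}, J:{G} ∪→ {G,T}; cost 1
[col 0] FGJVZ: children FJVZ:{G,T}, G:{C} ∪→ {C,G,T}; cost 1
[col 1] FV: children F:{A}, V:{C} ∪→ {A,C}; cost 1
[col 1] FVZ: children FV:{A,C}, Z:{C} ∩→ {C}; cost 0
[col 1] FJVZ: children FVZ:{C}, J:{A} ∪→ {A,C}; cost 1
[col 1] FGJVZ: children FJVZ:{A,C}, G:{C} ∩→ {C}; cost 0
[col 2] FV: children F:{G}, V:{C} ∪→ {C,G}; cost 1
[col 2] FVZ: children FV:{C,G}, Z:{T} ∪→ {C,G,T}; cost 1
[col 2] FJVZ: children FVZ:{C,G,T}, J:{A} ∪→ {A,C,G,T}; cost 1
[col 2] FGJVZ: children FJVZ:{A,C,G,T}, G:{G} ∩→ {G}; cost 0
[col 3] FV: children F:{A}, V:{T} ∪→ {A,T}; cost 1
[col 3] FVZ: children FV:{A,T}, Z:{T} ∩→ {T}; cost 0
[col 3] FJVZ: children FVZ:{T}, J:{T} ∩→ {T}; cost 0
[col 3] FGJVZ: children FJVZ:{T}, G:{A} ∪→ {A,T}; cost 1
[col 4] FV: children F:{A}, V:{A} ∩→ {A}; cost 0
[col 4] FVZ: children FV:{A}, Z:{G} ∪→ {A,G}; cost 1
[col 4] FJVZ: children FVZ:{A,G}, J:{T} ∪→ {A,G,T}; cost 1
[col 4] FGJVZ: children FJVZ:{A,G,T}, G:{C} ∪→ {A,C,G,T}; cost 1
per-site changes: [3, 2, 3, 2, 3]; total = 13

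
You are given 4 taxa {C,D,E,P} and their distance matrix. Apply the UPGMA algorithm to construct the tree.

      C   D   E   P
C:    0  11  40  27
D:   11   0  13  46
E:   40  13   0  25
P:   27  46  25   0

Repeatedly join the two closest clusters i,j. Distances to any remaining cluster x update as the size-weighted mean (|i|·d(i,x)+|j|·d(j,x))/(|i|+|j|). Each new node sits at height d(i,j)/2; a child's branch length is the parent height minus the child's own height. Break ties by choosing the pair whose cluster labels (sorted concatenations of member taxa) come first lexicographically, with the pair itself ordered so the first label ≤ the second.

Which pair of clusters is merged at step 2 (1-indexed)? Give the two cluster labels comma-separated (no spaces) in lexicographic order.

step 1: merge (C,D) at d=11; branch lengths C→11/2, D→11/2; new cluster CD
  updated: d(CD,E)=53/2, d(CD,P)=73/2
step 2: merge (E,P) at d=25; branch lengths E→25/2, P→25/2; new cluster EP
  updated: d(CD,EP)=63/2
step 3: merge (CD,EP) at d=63/2; branch lengths CD→41/4, EP→13/4; new cluster CDEP
final tree: ((C:11/2,D:11/2):41/4,(E:25/2,P:25/2):13/4)
total length: 99/2

E,P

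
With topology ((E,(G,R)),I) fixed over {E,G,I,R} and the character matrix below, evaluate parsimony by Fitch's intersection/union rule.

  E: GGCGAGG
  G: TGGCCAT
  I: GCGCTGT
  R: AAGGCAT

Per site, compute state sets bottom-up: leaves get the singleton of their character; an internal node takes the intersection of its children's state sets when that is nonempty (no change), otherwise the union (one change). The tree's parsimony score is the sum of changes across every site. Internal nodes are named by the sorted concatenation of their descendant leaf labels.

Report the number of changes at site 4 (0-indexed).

2

site 0, node GR: G={T} ∪ R={A} → {A,T} (+1)
site 0, node EGR: E={G} ∪ GR={A,T} → {A,G,T} (+1)
site 0, node EGIR: EGR={A,G,T} ∩ I={G} → {G} (+0)
site 1, node GR: G={G} ∪ R={A} → {A,G} (+1)
site 1, node EGR: E={G} ∩ GR={A,G} → {G} (+0)
site 1, node EGIR: EGR={G} ∪ I={C} → {C,G} (+1)
site 2, node GR: G={G} ∩ R={G} → {G} (+0)
site 2, node EGR: E={C} ∪ GR={G} → {C,G} (+1)
site 2, node EGIR: EGR={C,G} ∩ I={G} → {G} (+0)
site 3, node GR: G={C} ∪ R={G} → {C,G} (+1)
site 3, node EGR: E={G} ∩ GR={C,G} → {G} (+0)
site 3, node EGIR: EGR={G} ∪ I={C} → {C,G} (+1)
site 4, node GR: G={C} ∩ R={C} → {C} (+0)
site 4, node EGR: E={A} ∪ GR={C} → {A,C} (+1)
site 4, node EGIR: EGR={A,C} ∪ I={T} → {A,C,T} (+1)
site 5, node GR: G={A} ∩ R={A} → {A} (+0)
site 5, node EGR: E={G} ∪ GR={A} → {A,G} (+1)
site 5, node EGIR: EGR={A,G} ∩ I={G} → {G} (+0)
site 6, node GR: G={T} ∩ R={T} → {T} (+0)
site 6, node EGR: E={G} ∪ GR={T} → {G,T} (+1)
site 6, node EGIR: EGR={G,T} ∩ I={T} → {T} (+0)
per-site changes: [2, 2, 1, 2, 2, 1, 1]; total = 11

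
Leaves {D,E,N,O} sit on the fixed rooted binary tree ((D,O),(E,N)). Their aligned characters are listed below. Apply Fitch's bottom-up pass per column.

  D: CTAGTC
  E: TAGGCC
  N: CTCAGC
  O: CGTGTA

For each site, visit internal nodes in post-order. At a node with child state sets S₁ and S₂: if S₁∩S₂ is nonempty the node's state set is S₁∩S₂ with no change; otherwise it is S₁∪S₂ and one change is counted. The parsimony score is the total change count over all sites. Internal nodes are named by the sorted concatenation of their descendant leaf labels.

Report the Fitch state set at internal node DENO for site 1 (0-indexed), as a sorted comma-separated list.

site 0, node DO: D={C} ∩ O={C} → {C} (+0)
site 0, node EN: E={T} ∪ N={C} → {C,T} (+1)
site 0, node DENO: DO={C} ∩ EN={C,T} → {C} (+0)
site 1, node DO: D={T} ∪ O={G} → {G,T} (+1)
site 1, node EN: E={A} ∪ N={T} → {A,T} (+1)
site 1, node DENO: DO={G,T} ∩ EN={A,T} → {T} (+0)
site 2, node DO: D={A} ∪ O={T} → {A,T} (+1)
site 2, node EN: E={G} ∪ N={C} → {C,G} (+1)
site 2, node DENO: DO={A,T} ∪ EN={C,G} → {A,C,G,T} (+1)
site 3, node DO: D={G} ∩ O={G} → {G} (+0)
site 3, node EN: E={G} ∪ N={A} → {A,G} (+1)
site 3, node DENO: DO={G} ∩ EN={A,G} → {G} (+0)
site 4, node DO: D={T} ∩ O={T} → {T} (+0)
site 4, node EN: E={C} ∪ N={G} → {C,G} (+1)
site 4, node DENO: DO={T} ∪ EN={C,G} → {C,G,T} (+1)
site 5, node DO: D={C} ∪ O={A} → {A,C} (+1)
site 5, node EN: E={C} ∩ N={C} → {C} (+0)
site 5, node DENO: DO={A,C} ∩ EN={C} → {C} (+0)
per-site changes: [1, 2, 3, 1, 2, 1]; total = 10

T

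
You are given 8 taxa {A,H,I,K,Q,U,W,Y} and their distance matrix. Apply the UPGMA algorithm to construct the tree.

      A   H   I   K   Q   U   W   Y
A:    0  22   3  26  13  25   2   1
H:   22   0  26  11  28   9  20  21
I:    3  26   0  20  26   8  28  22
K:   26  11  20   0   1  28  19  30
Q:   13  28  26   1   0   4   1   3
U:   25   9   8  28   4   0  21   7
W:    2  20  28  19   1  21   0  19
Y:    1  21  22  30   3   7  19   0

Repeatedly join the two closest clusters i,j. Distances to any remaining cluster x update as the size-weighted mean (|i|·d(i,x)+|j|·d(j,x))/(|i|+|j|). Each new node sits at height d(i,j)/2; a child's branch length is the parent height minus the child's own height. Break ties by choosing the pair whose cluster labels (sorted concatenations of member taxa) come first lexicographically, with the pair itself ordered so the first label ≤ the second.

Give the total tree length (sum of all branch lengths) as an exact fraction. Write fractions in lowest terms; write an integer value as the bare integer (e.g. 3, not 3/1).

iteration 1: select A,Y (d=1); attach at lengths (1/2, 1/2); label the merged cluster AY
  updated: d(AY,H)=43/2, d(AY,I)=25/2, d(AY,K)=28, d(AY,Q)=8, d(AY,U)=16, d(AY,W)=21/2
iteration 2: select K,Q (d=1); attach at lengths (1/2, 1/2); label the merged cluster KQ
  updated: d(AY,KQ)=18, d(H,KQ)=39/2, d(I,KQ)=23, d(KQ,U)=16, d(KQ,W)=10
iteration 3: select I,U (d=8); attach at lengths (4, 4); label the merged cluster IU
  updated: d(AY,IU)=57/4, d(H,IU)=35/2, d(IU,KQ)=39/2, d(IU,W)=49/2
iteration 4: select KQ,W (d=10); attach at lengths (9/2, 5); label the merged cluster KQW
  updated: d(AY,KQW)=31/2, d(H,KQW)=59/3, d(IU,KQW)=127/6
iteration 5: select AY,IU (d=57/4); attach at lengths (53/8, 25/8); label the merged cluster AIUY
  updated: d(AIUY,H)=39/2, d(AIUY,KQW)=55/3
iteration 6: select AIUY,KQW (d=55/3); attach at lengths (49/24, 25/6); label the merged cluster AIKQUWY
  updated: d(AIKQUWY,H)=137/7
iteration 7: select AIKQUWY,H (d=137/7); attach at lengths (13/21, 137/14); label the merged cluster AHIKQUWY
final tree: ((((A:1/2,Y:1/2):53/8,(I:4,U:4):25/8):49/24,((K:1/2,Q:1/2):9/2,W:5):25/6):13/21,H:137/14)
total length: 7705/168

7705/168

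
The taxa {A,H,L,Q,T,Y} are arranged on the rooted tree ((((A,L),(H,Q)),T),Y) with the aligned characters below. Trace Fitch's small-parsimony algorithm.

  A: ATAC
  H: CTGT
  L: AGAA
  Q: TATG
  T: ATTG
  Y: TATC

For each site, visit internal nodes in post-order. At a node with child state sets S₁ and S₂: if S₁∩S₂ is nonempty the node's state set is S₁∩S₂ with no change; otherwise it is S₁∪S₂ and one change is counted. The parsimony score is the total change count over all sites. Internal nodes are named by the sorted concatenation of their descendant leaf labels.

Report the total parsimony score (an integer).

[col 0] AL: children A:{A}, L:{A} ∩→ {A}; cost 0
[col 0] HQ: children H:{C}, Q:{T} ∪→ {C,T}; cost 1
[col 0] AHLQ: children AL:{A}, HQ:{C,T} ∪→ {A,C,T}; cost 1
[col 0] AHLQT: children AHLQ:{A,C,T}, T:{A} ∩→ {A}; cost 0
[col 0] AHLQTY: children AHLQT:{A}, Y:{T} ∪→ {A,T}; cost 1
[col 1] AL: children A:{T}, L:{G} ∪→ {G,T}; cost 1
[col 1] HQ: children H:{T}, Q:{A} ∪→ {A,T}; cost 1
[col 1] AHLQ: children AL:{G,T}, HQ:{A,T} ∩→ {T}; cost 0
[col 1] AHLQT: children AHLQ:{T}, T:{T} ∩→ {T}; cost 0
[col 1] AHLQTY: children AHLQT:{T}, Y:{A} ∪→ {A,T}; cost 1
[col 2] AL: children A:{A}, L:{A} ∩→ {A}; cost 0
[col 2] HQ: children H:{G}, Q:{T} ∪→ {G,T}; cost 1
[col 2] AHLQ: children AL:{A}, HQ:{G,T} ∪→ {A,G,T}; cost 1
[col 2] AHLQT: children AHLQ:{A,G,T}, T:{T} ∩→ {T}; cost 0
[col 2] AHLQTY: children AHLQT:{T}, Y:{T} ∩→ {T}; cost 0
[col 3] AL: children A:{C}, L:{A} ∪→ {A,C}; cost 1
[col 3] HQ: children H:{T}, Q:{G} ∪→ {G,T}; cost 1
[col 3] AHLQ: children AL:{A,C}, HQ:{G,T} ∪→ {A,C,G,T}; cost 1
[col 3] AHLQT: children AHLQ:{A,C,G,T}, T:{G} ∩→ {G}; cost 0
[col 3] AHLQTY: children AHLQT:{G}, Y:{C} ∪→ {C,G}; cost 1
per-site changes: [3, 3, 2, 4]; total = 12

12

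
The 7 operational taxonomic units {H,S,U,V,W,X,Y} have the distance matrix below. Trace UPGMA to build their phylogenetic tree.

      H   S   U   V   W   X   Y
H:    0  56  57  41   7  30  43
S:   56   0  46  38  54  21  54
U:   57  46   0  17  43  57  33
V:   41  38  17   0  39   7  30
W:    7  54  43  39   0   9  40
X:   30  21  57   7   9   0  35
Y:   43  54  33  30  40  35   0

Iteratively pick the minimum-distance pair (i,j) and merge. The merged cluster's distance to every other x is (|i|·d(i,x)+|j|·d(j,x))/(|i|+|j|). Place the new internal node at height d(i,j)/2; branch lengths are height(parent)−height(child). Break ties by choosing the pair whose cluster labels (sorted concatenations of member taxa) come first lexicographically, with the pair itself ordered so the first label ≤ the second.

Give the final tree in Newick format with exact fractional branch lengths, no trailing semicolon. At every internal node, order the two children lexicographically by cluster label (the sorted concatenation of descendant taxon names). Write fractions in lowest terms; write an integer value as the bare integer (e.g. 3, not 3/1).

(((H:7/2,W:7/2):187/12,(S:59/4,(V:7/2,X:7/2):45/4):13/3):121/60,(U:33/2,Y:33/2):23/5)

iteration 1: select H,W (d=7); attach at lengths (7/2, 7/2); label the merged cluster HW
  updated: d(HW,S)=55, d(HW,U)=50, d(HW,V)=40, d(HW,X)=39/2, d(HW,Y)=83/2
iteration 2: select V,X (d=7); attach at lengths (7/2, 7/2); label the merged cluster VX
  updated: d(HW,VX)=119/4, d(S,VX)=59/2, d(U,VX)=37, d(VX,Y)=65/2
iteration 3: select S,VX (d=59/2); attach at lengths (59/4, 45/4); label the merged cluster SVX
  updated: d(HW,SVX)=229/6, d(SVX,U)=40, d(SVX,Y)=119/3
iteration 4: select U,Y (d=33); attach at lengths (33/2, 33/2); label the merged cluster UY
  updated: d(HW,UY)=183/4, d(SVX,UY)=239/6
iteration 5: select HW,SVX (d=229/6); attach at lengths (187/12, 13/3); label the merged cluster HSVWX
  updated: d(HSVWX,UY)=211/5
iteration 6: select HSVWX,UY (d=211/5); attach at lengths (121/60, 23/5); label the merged cluster HSUVWXY
final tree: (((H:7/2,W:7/2):187/12,(S:59/4,(V:7/2,X:7/2):45/4):13/3):121/60,(U:33/2,Y:33/2):23/5)
total length: 1493/15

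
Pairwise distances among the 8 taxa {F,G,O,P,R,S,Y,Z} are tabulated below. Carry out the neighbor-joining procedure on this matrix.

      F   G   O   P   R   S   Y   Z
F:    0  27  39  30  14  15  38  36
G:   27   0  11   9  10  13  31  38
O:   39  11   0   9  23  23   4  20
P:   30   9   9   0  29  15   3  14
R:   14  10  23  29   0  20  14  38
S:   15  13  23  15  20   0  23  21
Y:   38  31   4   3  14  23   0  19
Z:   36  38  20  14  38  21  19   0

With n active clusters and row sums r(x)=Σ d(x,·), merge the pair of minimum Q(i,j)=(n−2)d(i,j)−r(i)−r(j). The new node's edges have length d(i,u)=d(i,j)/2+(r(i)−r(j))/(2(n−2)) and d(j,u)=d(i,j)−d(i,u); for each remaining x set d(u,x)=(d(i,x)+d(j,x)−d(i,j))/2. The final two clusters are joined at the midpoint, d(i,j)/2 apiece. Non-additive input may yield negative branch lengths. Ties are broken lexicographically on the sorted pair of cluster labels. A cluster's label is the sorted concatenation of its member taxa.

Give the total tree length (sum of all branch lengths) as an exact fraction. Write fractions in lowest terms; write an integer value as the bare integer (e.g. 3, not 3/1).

step 1: merge (F,R) at d=14, Q=-263; branch lengths F→45/4, R→11/4; new cluster FR
  updated: d(FR,G)=23/2, d(FR,O)=24, d(FR,P)=45/2, d(FR,S)=21/2, d(FR,Y)=19, d(FR,Z)=30
step 2: merge (FR,G) at d=23/2, Q=-347/2; branch lengths FR→123/20, G→107/20; new cluster FGR
  updated: d(FGR,O)=47/4, d(FGR,P)=10, d(FGR,S)=6, d(FGR,Y)=77/4, d(FGR,Z)=113/4
step 3: merge (FGR,S) at d=6, Q=-557/4; branch lengths FGR→45/32, S→147/32; new cluster FGRS
  updated: d(FGRS,O)=115/8, d(FGRS,P)=19/2, d(FGRS,Y)=145/8, d(FGRS,Z)=173/8
step 4: merge (O,Y) at d=4, Q=-159/2; branch lengths O→61/24, Y→35/24; new cluster OY
  updated: d(FGRS,OY)=57/4, d(OY,P)=4, d(OY,Z)=35/2
step 5: merge (FGRS,Z) at d=173/8, Q=-221/4; branch lengths FGRS→71/8, Z→51/4; new cluster FGRSZ
  updated: d(FGRSZ,OY)=81/16, d(FGRSZ,P)=15/16
step 6: merge (FGRSZ,OY) at d=81/16, Q=-10; branch lengths FGRSZ→1, OY→65/16; new cluster FGORSYZ
  updated: d(FGORSYZ,P)=-1/16
step 7: merge (FGORSYZ,P) at d=-1/16; branch lengths FGORSYZ→-1/32, P→-1/32; new cluster FGOPRSYZ
final tree: ((((((F:45/4,R:11/4):123/20,G:107/20):45/32,S:147/32):71/8,Z:51/4):1,(O:61/24,Y:35/24):65/16):-1/32,P:-1/32)
total length: 497/8

497/8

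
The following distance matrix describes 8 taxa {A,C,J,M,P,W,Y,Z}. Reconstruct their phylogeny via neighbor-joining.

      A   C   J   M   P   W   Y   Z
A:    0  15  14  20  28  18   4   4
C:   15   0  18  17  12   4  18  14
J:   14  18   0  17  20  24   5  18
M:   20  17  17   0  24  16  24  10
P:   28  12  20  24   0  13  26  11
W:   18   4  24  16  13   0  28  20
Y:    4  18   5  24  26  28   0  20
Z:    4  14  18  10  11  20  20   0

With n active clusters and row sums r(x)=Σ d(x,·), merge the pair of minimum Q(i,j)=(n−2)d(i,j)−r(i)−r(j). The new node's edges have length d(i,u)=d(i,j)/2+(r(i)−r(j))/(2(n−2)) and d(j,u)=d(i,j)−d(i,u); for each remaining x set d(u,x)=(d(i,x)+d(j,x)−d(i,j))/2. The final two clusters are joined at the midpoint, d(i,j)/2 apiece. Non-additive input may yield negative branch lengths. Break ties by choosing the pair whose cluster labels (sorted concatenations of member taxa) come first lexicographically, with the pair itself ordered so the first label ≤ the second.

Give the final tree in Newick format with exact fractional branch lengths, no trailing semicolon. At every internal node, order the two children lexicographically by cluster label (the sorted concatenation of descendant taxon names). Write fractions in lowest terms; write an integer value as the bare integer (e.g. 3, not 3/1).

step 1: merge (J,Y) at d=5, Q=-211; branch lengths J→7/4, Y→13/4; new cluster JY
  updated: d(A,JY)=13/2, d(C,JY)=31/2, d(JY,M)=18, d(JY,P)=41/2, d(JY,W)=47/2, d(JY,Z)=33/2
step 2: merge (A,JY) at d=13/2, Q=-319/2; branch lengths A→47/20, JY→83/20; new cluster AJY
  updated: d(AJY,C)=12, d(AJY,M)=63/4, d(AJY,P)=21, d(AJY,W)=35/2, d(AJY,Z)=7
step 3: merge (C,W) at d=4, Q=-227/2; branch lengths C→9/16, W→55/16; new cluster CW
  updated: d(AJY,CW)=51/4, d(CW,M)=29/2, d(CW,P)=21/2, d(CW,Z)=15
step 4: merge (CW,P) at d=21/2, Q=-351/4; branch lengths CW→71/24, P→181/24; new cluster CPW
  updated: d(AJY,CPW)=93/8, d(CPW,M)=14, d(CPW,Z)=31/4
step 5: merge (AJY,Z) at d=7, Q=-361/8; branch lengths AJY→189/32, Z→35/32; new cluster AJYZ
  updated: d(AJYZ,CPW)=99/16, d(AJYZ,M)=75/8
step 6: merge (AJYZ,CPW) at d=99/16, Q=-473/16; branch lengths AJYZ→25/32, CPW→173/32; new cluster ACJPWYZ
  updated: d(ACJPWYZ,M)=275/32
step 7: merge (ACJPWYZ,M) at d=275/32; branch lengths ACJPWYZ→275/64, M→275/64; new cluster ACJMPWYZ
final tree: ((((A:47/20,(J:7/4,Y:13/4):83/20):189/32,Z:35/32):25/32,((C:9/16,W:55/16):71/24,P:181/24):173/32):275/64,M:275/64)
total length: 1529/32

((((A:47/20,(J:7/4,Y:13/4):83/20):189/32,Z:35/32):25/32,((C:9/16,W:55/16):71/24,P:181/24):173/32):275/64,M:275/64)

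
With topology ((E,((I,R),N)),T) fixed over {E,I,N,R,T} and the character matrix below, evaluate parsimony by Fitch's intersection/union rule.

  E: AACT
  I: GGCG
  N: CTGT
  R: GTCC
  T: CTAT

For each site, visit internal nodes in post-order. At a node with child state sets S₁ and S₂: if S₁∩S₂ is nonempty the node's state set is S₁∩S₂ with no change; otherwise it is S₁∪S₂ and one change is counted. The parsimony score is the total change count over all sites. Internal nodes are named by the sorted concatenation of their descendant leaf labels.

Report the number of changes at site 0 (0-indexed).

[col 0] IR: children I:{G}, R:{G} ∩→ {G}; cost 0
[col 0] INR: children IR:{G}, N:{C} ∪→ {C,G}; cost 1
[col 0] EINR: children E:{A}, INR:{C,G} ∪→ {A,C,G}; cost 1
[col 0] EINRT: children EINR:{A,C,G}, T:{C} ∩→ {C}; cost 0
[col 1] IR: children I:{G}, R:{T} ∪→ {G,T}; cost 1
[col 1] INR: children IR:{G,T}, N:{T} ∩→ {T}; cost 0
[col 1] EINR: children E:{A}, INR:{T} ∪→ {A,T}; cost 1
[col 1] EINRT: children EINR:{A,T}, T:{T} ∩→ {T}; cost 0
[col 2] IR: children I:{C}, R:{C} ∩→ {C}; cost 0
[col 2] INR: children IR:{C}, N:{G} ∪→ {C,G}; cost 1
[col 2] EINR: children E:{C}, INR:{C,G} ∩→ {C}; cost 0
[col 2] EINRT: children EINR:{C}, T:{A} ∪→ {A,C}; cost 1
[col 3] IR: children I:{G}, R:{C} ∪→ {C,G}; cost 1
[col 3] INR: children IR:{C,G}, N:{T} ∪→ {C,G,T}; cost 1
[col 3] EINR: children E:{T}, INR:{C,G,T} ∩→ {T}; cost 0
[col 3] EINRT: children EINR:{T}, T:{T} ∩→ {T}; cost 0
per-site changes: [2, 2, 2, 2]; total = 8

2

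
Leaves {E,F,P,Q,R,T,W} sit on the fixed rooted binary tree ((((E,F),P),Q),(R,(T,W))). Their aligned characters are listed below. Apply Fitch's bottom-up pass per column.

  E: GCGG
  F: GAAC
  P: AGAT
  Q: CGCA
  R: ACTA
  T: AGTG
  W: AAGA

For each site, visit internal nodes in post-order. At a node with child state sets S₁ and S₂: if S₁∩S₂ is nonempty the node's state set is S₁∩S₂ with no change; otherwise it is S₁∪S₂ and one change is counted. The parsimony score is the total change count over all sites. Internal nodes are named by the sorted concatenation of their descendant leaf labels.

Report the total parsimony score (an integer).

[col 0] EF: children E:{G}, F:{G} ∩→ {G}; cost 0
[col 0] EFP: children EF:{G}, P:{A} ∪→ {A,G}; cost 1
[col 0] EFPQ: children EFP:{A,G}, Q:{C} ∪→ {A,C,G}; cost 1
[col 0] TW: children T:{A}, W:{A} ∩→ {A}; cost 0
[col 0] RTW: children R:{A}, TW:{A} ∩→ {A}; cost 0
[col 0] EFPQRTW: children EFPQ:{A,C,G}, RTW:{A} ∩→ {A}; cost 0
[col 1] EF: children E:{C}, F:{A} ∪→ {A,C}; cost 1
[col 1] EFP: children EF:{A,C}, P:{G} ∪→ {A,C,G}; cost 1
[col 1] EFPQ: children EFP:{A,C,G}, Q:{G} ∩→ {G}; cost 0
[col 1] TW: children T:{G}, W:{A} ∪→ {A,G}; cost 1
[col 1] RTW: children R:{C}, TW:{A,G} ∪→ {A,C,G}; cost 1
[col 1] EFPQRTW: children EFPQ:{G}, RTW:{A,C,G} ∩→ {G}; cost 0
[col 2] EF: children E:{G}, F:{A} ∪→ {A,G}; cost 1
[col 2] EFP: children EF:{A,G}, P:{A} ∩→ {A}; cost 0
[col 2] EFPQ: children EFP:{A}, Q:{C} ∪→ {A,C}; cost 1
[col 2] TW: children T:{T}, W:{G} ∪→ {G,T}; cost 1
[col 2] RTW: children R:{T}, TW:{G,T} ∩→ {T}; cost 0
[col 2] EFPQRTW: children EFPQ:{A,C}, RTW:{T} ∪→ {A,C,T}; cost 1
[col 3] EF: children E:{G}, F:{C} ∪→ {C,G}; cost 1
[col 3] EFP: children EF:{C,G}, P:{T} ∪→ {C,G,T}; cost 1
[col 3] EFPQ: children EFP:{C,G,T}, Q:{A} ∪→ {A,C,G,T}; cost 1
[col 3] TW: children T:{G}, W:{A} ∪→ {A,G}; cost 1
[col 3] RTW: children R:{A}, TW:{A,G} ∩→ {A}; cost 0
[col 3] EFPQRTW: children EFPQ:{A,C,G,T}, RTW:{A} ∩→ {A}; cost 0
per-site changes: [2, 4, 4, 4]; total = 14

14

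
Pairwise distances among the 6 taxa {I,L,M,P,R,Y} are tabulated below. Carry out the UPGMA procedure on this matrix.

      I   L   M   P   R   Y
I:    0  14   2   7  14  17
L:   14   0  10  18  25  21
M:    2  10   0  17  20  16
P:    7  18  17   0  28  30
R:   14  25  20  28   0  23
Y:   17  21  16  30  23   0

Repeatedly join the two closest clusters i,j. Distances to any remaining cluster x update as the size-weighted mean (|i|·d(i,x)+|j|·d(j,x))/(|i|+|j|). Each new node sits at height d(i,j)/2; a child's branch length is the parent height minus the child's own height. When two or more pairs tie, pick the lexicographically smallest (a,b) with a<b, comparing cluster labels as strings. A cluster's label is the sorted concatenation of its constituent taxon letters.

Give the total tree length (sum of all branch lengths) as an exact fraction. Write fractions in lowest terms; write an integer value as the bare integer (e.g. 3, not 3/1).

iteration 1: select I,M (d=2); attach at lengths (1, 1); label the merged cluster IM
  updated: d(IM,L)=12, d(IM,P)=12, d(IM,R)=17, d(IM,Y)=33/2
iteration 2: select IM,L (d=12); attach at lengths (5, 6); label the merged cluster ILM
  updated: d(ILM,P)=14, d(ILM,R)=59/3, d(ILM,Y)=18
iteration 3: select ILM,P (d=14); attach at lengths (1, 7); label the merged cluster ILMP
  updated: d(ILMP,R)=87/4, d(ILMP,Y)=21
iteration 4: select ILMP,Y (d=21); attach at lengths (7/2, 21/2); label the merged cluster ILMPY
  updated: d(ILMPY,R)=22
iteration 5: select ILMPY,R (d=22); attach at lengths (1/2, 11); label the merged cluster ILMPRY
final tree: (((((I:1,M:1):5,L:6):1,P:7):7/2,Y:21/2):1/2,R:11)
total length: 93/2

93/2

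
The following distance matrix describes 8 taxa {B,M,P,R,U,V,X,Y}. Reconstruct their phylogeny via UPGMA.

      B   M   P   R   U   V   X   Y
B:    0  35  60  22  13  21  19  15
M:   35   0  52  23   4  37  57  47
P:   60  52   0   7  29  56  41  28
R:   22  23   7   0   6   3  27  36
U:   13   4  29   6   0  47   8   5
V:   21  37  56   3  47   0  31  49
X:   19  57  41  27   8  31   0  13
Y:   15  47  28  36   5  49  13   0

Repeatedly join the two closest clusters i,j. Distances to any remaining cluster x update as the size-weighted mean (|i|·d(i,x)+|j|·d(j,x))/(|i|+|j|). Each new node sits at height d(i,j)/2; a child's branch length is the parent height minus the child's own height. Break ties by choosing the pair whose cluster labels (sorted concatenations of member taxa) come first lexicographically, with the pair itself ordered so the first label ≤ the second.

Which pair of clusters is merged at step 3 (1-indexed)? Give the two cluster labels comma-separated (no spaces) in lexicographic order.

iteration 1: select R,V (d=3); attach at lengths (3/2, 3/2); label the merged cluster RV
  updated: d(B,RV)=43/2, d(M,RV)=30, d(P,RV)=63/2, d(RV,U)=53/2, d(RV,X)=29, d(RV,Y)=85/2
iteration 2: select M,U (d=4); attach at lengths (2, 2); label the merged cluster MU
  updated: d(B,MU)=24, d(MU,P)=81/2, d(MU,RV)=113/4, d(MU,X)=65/2, d(MU,Y)=26
iteration 3: select X,Y (d=13); attach at lengths (13/2, 13/2); label the merged cluster XY
  updated: d(B,XY)=17, d(MU,XY)=117/4, d(P,XY)=69/2, d(RV,XY)=143/4
iteration 4: select B,XY (d=17); attach at lengths (17/2, 2); label the merged cluster BXY
  updated: d(BXY,MU)=55/2, d(BXY,P)=43, d(BXY,RV)=31
iteration 5: select BXY,MU (d=55/2); attach at lengths (21/4, 47/4); label the merged cluster BMUXY
  updated: d(BMUXY,P)=42, d(BMUXY,RV)=299/10
iteration 6: select BMUXY,RV (d=299/10); attach at lengths (6/5, 269/20); label the merged cluster BMRUVXY
  updated: d(BMRUVXY,P)=39
iteration 7: select BMRUVXY,P (d=39); attach at lengths (91/20, 39/2); label the merged cluster BMPRUVXY
final tree: ((((B:17/2,(X:13/2,Y:13/2):2):21/4,(M:2,U:2):47/4):6/5,(R:3/2,V:3/2):269/20):91/20,P:39/2)
total length: 431/5

X,Y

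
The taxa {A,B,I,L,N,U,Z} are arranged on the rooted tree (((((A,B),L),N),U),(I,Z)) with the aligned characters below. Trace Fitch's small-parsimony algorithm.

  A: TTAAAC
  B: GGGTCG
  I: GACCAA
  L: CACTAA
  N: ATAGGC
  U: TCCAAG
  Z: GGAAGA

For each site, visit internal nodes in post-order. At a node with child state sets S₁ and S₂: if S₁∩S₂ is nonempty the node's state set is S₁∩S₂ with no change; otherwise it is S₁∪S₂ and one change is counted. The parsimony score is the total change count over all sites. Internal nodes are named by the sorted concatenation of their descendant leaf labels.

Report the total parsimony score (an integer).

site 0, node AB: A={T} ∪ B={G} → {G,T} (+1)
site 0, node ABL: AB={G,T} ∪ L={C} → {C,G,T} (+1)
site 0, node ABLN: ABL={C,G,T} ∪ N={A} → {A,C,G,T} (+1)
site 0, node ABLNU: ABLN={A,C,G,T} ∩ U={T} → {T} (+0)
site 0, node IZ: I={G} ∩ Z={G} → {G} (+0)
site 0, node ABILNUZ: ABLNU={T} ∪ IZ={G} → {G,T} (+1)
site 1, node AB: A={T} ∪ B={G} → {G,T} (+1)
site 1, node ABL: AB={G,T} ∪ L={A} → {A,G,T} (+1)
site 1, node ABLN: ABL={A,G,T} ∩ N={T} → {T} (+0)
site 1, node ABLNU: ABLN={T} ∪ U={C} → {C,T} (+1)
site 1, node IZ: I={A} ∪ Z={G} → {A,G} (+1)
site 1, node ABILNUZ: ABLNU={C,T} ∪ IZ={A,G} → {A,C,G,T} (+1)
site 2, node AB: A={A} ∪ B={G} → {A,G} (+1)
site 2, node ABL: AB={A,G} ∪ L={C} → {A,C,G} (+1)
site 2, node ABLN: ABL={A,C,G} ∩ N={A} → {A} (+0)
site 2, node ABLNU: ABLN={A} ∪ U={C} → {A,C} (+1)
site 2, node IZ: I={C} ∪ Z={A} → {A,C} (+1)
site 2, node ABILNUZ: ABLNU={A,C} ∩ IZ={A,C} → {A,C} (+0)
site 3, node AB: A={A} ∪ B={T} → {A,T} (+1)
site 3, node ABL: AB={A,T} ∩ L={T} → {T} (+0)
site 3, node ABLN: ABL={T} ∪ N={G} → {G,T} (+1)
site 3, node ABLNU: ABLN={G,T} ∪ U={A} → {A,G,T} (+1)
site 3, node IZ: I={C} ∪ Z={A} → {A,C} (+1)
site 3, node ABILNUZ: ABLNU={A,G,T} ∩ IZ={A,C} → {A} (+0)
site 4, node AB: A={A} ∪ B={C} → {A,C} (+1)
site 4, node ABL: AB={A,C} ∩ L={A} → {A} (+0)
site 4, node ABLN: ABL={A} ∪ N={G} → {A,G} (+1)
site 4, node ABLNU: ABLN={A,G} ∩ U={A} → {A} (+0)
site 4, node IZ: I={A} ∪ Z={G} → {A,G} (+1)
site 4, node ABILNUZ: ABLNU={A} ∩ IZ={A,G} → {A} (+0)
site 5, node AB: A={C} ∪ B={G} → {C,G} (+1)
site 5, node ABL: AB={C,G} ∪ L={A} → {A,C,G} (+1)
site 5, node ABLN: ABL={A,C,G} ∩ N={C} → {C} (+0)
site 5, node ABLNU: ABLN={C} ∪ U={G} → {C,G} (+1)
site 5, node IZ: I={A} ∩ Z={A} → {A} (+0)
site 5, node ABILNUZ: ABLNU={C,G} ∪ IZ={A} → {A,C,G} (+1)
per-site changes: [4, 5, 4, 4, 3, 4]; total = 24

24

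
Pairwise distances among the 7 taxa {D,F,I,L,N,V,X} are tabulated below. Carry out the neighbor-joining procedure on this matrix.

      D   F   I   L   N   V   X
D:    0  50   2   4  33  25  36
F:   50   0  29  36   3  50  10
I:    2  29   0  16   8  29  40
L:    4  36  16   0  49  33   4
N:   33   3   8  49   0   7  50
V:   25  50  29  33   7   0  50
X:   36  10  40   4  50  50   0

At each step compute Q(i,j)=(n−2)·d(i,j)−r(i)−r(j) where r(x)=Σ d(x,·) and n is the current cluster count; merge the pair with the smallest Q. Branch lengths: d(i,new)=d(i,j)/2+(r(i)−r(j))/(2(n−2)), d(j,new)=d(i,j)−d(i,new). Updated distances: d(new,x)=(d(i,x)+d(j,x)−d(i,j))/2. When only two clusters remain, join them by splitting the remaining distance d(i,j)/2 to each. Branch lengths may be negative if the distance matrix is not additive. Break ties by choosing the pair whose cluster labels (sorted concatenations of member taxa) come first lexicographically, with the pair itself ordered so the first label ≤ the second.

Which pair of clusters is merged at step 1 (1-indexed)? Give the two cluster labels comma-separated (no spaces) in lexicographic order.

iteration 1: select F,X (d=10, Q=-318); attach at lengths (19/5, 31/5); label the merged cluster FX
  updated: d(D,FX)=38, d(FX,I)=59/2, d(FX,L)=15, d(FX,N)=43/2, d(FX,V)=45
iteration 2: select N,V (d=7, Q=-459/2); attach at lengths (15/16, 97/16); label the merged cluster NV
  updated: d(D,NV)=51/2, d(FX,NV)=119/4, d(I,NV)=15, d(L,NV)=75/2
iteration 3: select FX,L (d=15, Q=-559/4); attach at lengths (113/8, 7/8); label the merged cluster FLX
  updated: d(D,FLX)=27/2, d(FLX,I)=61/4, d(FLX,NV)=209/8
iteration 4: select D,I (d=2, Q=-277/4); attach at lengths (51/16, -19/16); label the merged cluster DI
  updated: d(DI,FLX)=107/8, d(DI,NV)=77/4
iteration 5: select DI,FLX (d=107/8, Q=-235/4); attach at lengths (13/4, 81/8); label the merged cluster DFILX
  updated: d(DFILX,NV)=16
iteration 6: select DFILX,NV (d=16); attach at lengths (8, 8); label the merged cluster DFILNVX
final tree: (((D:51/16,I:-19/16):13/4,((F:19/5,X:31/5):113/8,L:7/8):81/8):8,(N:15/16,V:97/16):8)
total length: 507/8

F,X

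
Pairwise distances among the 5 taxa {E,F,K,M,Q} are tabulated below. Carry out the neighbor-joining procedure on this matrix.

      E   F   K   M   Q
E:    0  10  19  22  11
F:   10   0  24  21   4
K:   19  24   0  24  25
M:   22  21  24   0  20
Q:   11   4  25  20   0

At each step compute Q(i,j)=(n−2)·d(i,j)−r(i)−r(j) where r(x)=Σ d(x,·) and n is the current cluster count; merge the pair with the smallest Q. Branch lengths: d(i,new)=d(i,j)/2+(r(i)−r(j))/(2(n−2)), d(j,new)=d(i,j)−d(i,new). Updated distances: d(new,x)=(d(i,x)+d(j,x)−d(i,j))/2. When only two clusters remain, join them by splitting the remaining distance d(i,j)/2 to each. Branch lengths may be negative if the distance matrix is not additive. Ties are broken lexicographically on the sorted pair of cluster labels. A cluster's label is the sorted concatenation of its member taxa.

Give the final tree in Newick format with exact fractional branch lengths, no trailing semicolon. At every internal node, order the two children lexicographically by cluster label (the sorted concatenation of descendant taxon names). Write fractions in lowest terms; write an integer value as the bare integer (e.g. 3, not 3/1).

1. join F+Q (d=4, Q=-107) ⇒ FQ; edges |F|=11/6, |Q|=13/6
  updated: d(E,FQ)=17/2, d(FQ,K)=45/2, d(FQ,M)=37/2
2. join E+FQ (d=17/2, Q=-82) ⇒ EFQ; edges |E|=17/4, |FQ|=17/4
  updated: d(EFQ,K)=33/2, d(EFQ,M)=16
3. join EFQ+K (d=33/2, Q=-113/2) ⇒ EFKQ; edges |EFQ|=17/4, |K|=49/4
  updated: d(EFKQ,M)=47/4
4. join EFKQ+M (d=47/4) ⇒ EFKMQ; edges |EFKQ|=47/8, |M|=47/8
final tree: (((E:17/4,(F:11/6,Q:13/6):17/4):17/4,K:49/4):47/8,M:47/8)
total length: 163/4

(((E:17/4,(F:11/6,Q:13/6):17/4):17/4,K:49/4):47/8,M:47/8)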